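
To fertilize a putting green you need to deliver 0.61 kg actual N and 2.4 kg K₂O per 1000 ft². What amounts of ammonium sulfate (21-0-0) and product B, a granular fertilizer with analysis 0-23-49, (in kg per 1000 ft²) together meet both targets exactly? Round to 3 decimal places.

Per-1000 ft² balance (a = ammonium sulfate, b = product B):
N: 0.21·a + 0·b = 0.61
K₂O: 0·a + 0.49·b = 2.4
Solving simultaneously: a = 2.90476, b = 4.89796.

2.905 kg ammonium sulfate, 4.898 kg product B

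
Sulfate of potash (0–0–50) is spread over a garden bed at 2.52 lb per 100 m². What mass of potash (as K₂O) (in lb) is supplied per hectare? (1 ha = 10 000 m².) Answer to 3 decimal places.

K₂O per 100 m² = 2.52 × 50% = 1.26 lb.
Convert to per hectare: 1.26 × 100 = 126 lb.

126.000 lb K₂O per hectare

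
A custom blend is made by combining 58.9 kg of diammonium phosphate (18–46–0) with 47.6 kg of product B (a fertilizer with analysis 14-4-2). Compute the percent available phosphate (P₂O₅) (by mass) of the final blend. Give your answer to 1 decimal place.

Total mass = 58.9 + 47.6 = 106.5 kg.
P₂O₅ mass = 46%×58.9 + 4%×47.6 = 28.998 kg.
% P₂O₅ = 28.998 / 106.5 = 27.2282%.

27.2% P₂O₅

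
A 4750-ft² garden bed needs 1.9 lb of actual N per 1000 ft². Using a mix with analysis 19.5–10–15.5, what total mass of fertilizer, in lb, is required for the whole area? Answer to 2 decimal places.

Product per 1000 ft² = 1.9 / 19.5% = 9.74359 lb.
Total product = 9.74359 × 4750 / 1000 = 46.2821 lb.

46.28 lb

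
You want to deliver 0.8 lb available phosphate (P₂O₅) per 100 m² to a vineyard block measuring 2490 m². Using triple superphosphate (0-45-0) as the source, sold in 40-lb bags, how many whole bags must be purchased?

Product per 100 m² = 0.8 / 45% = 1.77778 lb.
Total product = 1.77778 × 2490 / 100 = 44.2667 lb.
Bags = ⌈44.2667 / 40⌉ = 2.

2 bags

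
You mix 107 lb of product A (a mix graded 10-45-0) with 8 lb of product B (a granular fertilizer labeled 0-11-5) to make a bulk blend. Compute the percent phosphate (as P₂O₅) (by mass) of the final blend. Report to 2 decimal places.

Total mass = 107 + 8 = 115 lb.
P₂O₅ mass = 45%×107 + 11%×8 = 49.03 lb.
% P₂O₅ = 49.03 / 115 = 42.6348%.

42.63% P₂O₅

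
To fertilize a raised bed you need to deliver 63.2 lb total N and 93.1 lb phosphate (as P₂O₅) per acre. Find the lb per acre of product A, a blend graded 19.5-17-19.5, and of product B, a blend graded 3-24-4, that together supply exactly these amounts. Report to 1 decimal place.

296.8 lb product A, 177.7 lb product B

Per-acre balance (a = product A, b = product B):
N: 0.195·a + 0.03·b = 63.2
P₂O₅: 0.17·a + 0.24·b = 93.1
Solving simultaneously: a = 296.763, b = 177.71.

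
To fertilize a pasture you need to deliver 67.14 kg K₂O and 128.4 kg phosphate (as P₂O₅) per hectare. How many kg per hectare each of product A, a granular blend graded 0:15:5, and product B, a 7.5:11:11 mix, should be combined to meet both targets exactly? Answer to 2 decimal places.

612.60 kg product A, 331.91 kg product B

With a, b = kg per hectare of product A and product B:
K₂O: 0.05·a + 0.11·b = 67.14
P₂O₅: 0.15·a + 0.11·b = 128.4
From row1: a = (67.14 − 0.11·b) / 0.05.
Into row2: 0.15·(67.14 − 0.11·b)/0.05 + 0.11·b = 128.4 → b = 331.909, a = 612.6.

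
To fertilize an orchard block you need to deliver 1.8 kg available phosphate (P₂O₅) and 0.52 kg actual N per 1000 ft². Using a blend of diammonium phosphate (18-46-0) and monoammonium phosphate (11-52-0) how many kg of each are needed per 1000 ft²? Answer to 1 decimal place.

Per-1000 ft² balance (a = diammonium phosphate, b = monoammonium phosphate):
P₂O₅: 0.46·a + 0.52·b = 1.8
N: 0.18·a + 0.11·b = 0.52
Eliminate b: (row1) − 0.52/0.11·(row2) → -0.390909·a = -0.658182, so a = 1.68372.
Then b = (0.52 − 0.18·1.68372) / 0.11 = 1.97209.

1.7 kg diammonium phosphate, 2.0 kg monoammonium phosphate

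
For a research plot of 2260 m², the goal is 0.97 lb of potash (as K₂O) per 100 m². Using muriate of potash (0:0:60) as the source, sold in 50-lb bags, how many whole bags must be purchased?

Product per 100 m² = 0.97 / 60% = 1.61667 lb.
Total product = 1.61667 × 2260 / 100 = 36.5367 lb.
Bags = ⌈36.5367 / 50⌉ = 1.

1 bags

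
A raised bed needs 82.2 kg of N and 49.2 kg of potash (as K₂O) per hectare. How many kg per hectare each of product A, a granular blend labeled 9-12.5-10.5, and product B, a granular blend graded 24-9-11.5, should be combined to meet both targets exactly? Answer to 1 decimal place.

With a, b = kg per hectare of product A and product B:
N: 0.09·a + 0.24·b = 82.2
K₂O: 0.105·a + 0.115·b = 49.2
Eliminate b: (row1) − 0.24/0.115·(row2) → -0.12913·a = -20.4783, so a = 158.586.
Then b = (49.2 − 0.105·158.586) / 0.115 = 283.03.

158.6 kg product A, 283.0 kg product B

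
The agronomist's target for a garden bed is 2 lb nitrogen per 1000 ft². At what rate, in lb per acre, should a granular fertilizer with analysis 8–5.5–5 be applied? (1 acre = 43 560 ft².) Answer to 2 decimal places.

Product per 1000 ft² = 2 / 8% = 25 lb.
Convert to per acre: 25 × 43.56 = 1089 lb.

1089.00 lb of product per acre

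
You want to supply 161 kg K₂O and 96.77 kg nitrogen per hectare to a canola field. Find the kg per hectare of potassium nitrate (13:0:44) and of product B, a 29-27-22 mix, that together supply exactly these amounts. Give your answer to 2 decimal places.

Per-hectare balance (a = potassium nitrate, b = product B):
K₂O: 0.44·a + 0.22·b = 161
N: 0.13·a + 0.29·b = 96.77
Solving simultaneously: a = 256.572, b = 218.6747.

256.57 kg potassium nitrate, 218.67 kg product B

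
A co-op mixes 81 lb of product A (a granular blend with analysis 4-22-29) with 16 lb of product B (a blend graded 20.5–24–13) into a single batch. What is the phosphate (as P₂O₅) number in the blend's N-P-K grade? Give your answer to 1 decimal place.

22.3% P₂O₅

Total mass = 81 + 16 = 97 lb.
P₂O₅ mass = 22%×81 + 24%×16 = 21.66 lb.
% P₂O₅ = 21.66 / 97 = 22.3299%.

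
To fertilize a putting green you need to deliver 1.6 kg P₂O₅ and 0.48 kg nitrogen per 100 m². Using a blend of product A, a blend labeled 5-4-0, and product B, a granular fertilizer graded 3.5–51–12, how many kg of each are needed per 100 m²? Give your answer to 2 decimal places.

Per-100 m² balance (a = product A, b = product B):
P₂O₅: 0.04·a + 0.51·b = 1.6
N: 0.05·a + 0.035·b = 0.48
From row1: a = (1.6 − 0.51·b) / 0.04.
Into row2: 0.05·(1.6 − 0.51·b)/0.04 + 0.035·b = 0.48 → b = 2.52282, a = 7.83402.

7.83 kg product A, 2.52 kg product B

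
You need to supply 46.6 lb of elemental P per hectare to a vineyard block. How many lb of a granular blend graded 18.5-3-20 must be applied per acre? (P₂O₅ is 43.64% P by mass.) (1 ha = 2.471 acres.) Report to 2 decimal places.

As P₂O₅: 46.6 / 0.4364 = 106.783 lb per hectare.
Product per hectare = 106.783 / 3% = 3559.43 lb.
Convert to per acre: 3559.43 × 0.404694 = 1440.4798 lb.

1440.48 lb of product per acre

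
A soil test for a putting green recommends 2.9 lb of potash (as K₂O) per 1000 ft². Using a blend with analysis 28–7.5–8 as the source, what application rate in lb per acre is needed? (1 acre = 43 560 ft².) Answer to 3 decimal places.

1579.050 lb of product per acre

Product per 1000 ft² = 2.9 / 8% = 36.25 lb.
Convert to per acre: 36.25 × 43.56 = 1579.05 lb.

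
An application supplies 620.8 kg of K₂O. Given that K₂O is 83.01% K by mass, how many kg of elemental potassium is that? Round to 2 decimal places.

K = 620.8 × 0.8301 = 515.326 kg.

515.33 kg K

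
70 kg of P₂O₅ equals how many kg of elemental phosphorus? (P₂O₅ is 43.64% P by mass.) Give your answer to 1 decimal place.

P = 70 × 0.4364 = 30.548 kg.

30.5 kg P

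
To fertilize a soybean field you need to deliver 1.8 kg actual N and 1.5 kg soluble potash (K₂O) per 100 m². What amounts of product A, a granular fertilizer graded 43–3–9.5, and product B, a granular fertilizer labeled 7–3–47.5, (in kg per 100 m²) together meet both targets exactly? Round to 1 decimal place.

Per-100 m² balance (a = product A, b = product B):
N: 0.43·a + 0.07·b = 1.8
K₂O: 0.095·a + 0.475·b = 1.5
Eliminate b: (row1) − 0.07/0.475·(row2) → 0.416·a = 1.57895, so a = 3.79555.
Then b = (1.5 − 0.095·3.79555) / 0.475 = 2.39879.

3.8 kg product A, 2.4 kg product B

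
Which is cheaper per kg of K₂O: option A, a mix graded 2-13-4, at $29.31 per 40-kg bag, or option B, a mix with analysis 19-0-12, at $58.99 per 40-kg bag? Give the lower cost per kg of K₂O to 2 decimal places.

option A: K₂O per bag = 40 × 4% = 1.6 kg; cost = 29.31 / 1.6 = $18.3187/kg K₂O.
option B: K₂O per bag = 40 × 12% = 4.8 kg; cost = 58.99 / 4.8 = $12.2896/kg K₂O.
option B is cheaper.

$12.29 per kg K₂O (option B)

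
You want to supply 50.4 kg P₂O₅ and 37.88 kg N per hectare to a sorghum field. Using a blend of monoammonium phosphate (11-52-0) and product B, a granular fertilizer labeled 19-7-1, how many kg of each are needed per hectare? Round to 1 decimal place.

76.0 kg monoammonium phosphate, 155.4 kg product B

Per-hectare balance (a = monoammonium phosphate, b = product B):
P₂O₅: 0.52·a + 0.07·b = 50.4
N: 0.11·a + 0.19·b = 37.88
From row1: a = (50.4 − 0.07·b) / 0.52.
Into row2: 0.11·(50.4 − 0.07·b)/0.52 + 0.19·b = 37.88 → b = 155.363, a = 76.0088.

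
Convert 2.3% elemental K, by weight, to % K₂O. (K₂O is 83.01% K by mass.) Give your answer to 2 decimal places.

2.77% K₂O

%K₂O = 2.3 / 0.8301 = 2.77075%.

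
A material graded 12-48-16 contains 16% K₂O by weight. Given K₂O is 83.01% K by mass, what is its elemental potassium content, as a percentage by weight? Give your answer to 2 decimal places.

13.28% K

%K = 16 × 0.8301 = 13.2816%.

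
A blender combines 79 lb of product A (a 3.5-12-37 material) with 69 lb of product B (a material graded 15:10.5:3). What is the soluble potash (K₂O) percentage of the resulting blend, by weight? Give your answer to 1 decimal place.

Total mass = 79 + 69 = 148 lb.
K₂O mass = 37%×79 + 3%×69 = 31.3 lb.
% K₂O = 31.3 / 148 = 21.1486%.

21.1% K₂O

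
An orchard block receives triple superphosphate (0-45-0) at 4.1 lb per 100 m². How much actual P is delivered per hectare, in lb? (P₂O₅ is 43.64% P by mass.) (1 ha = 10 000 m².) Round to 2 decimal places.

P₂O₅ per 100 m² = 4.1 × 45% = 1.845 lb.
Elemental P = 1.845 × 0.4364 = 0.805158 lb per 100 m².
Convert to per hectare: 0.805158 × 100 = 80.5158 lb.

80.52 lb P per hectare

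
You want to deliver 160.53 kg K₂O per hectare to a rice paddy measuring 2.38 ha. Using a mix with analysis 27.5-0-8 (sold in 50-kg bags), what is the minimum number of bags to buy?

Product per hectare = 160.53 / 8% = 2006.62 kg.
Total product = 2006.62 × 2.38 = 4775.77 kg.
Bags = ⌈4775.77 / 50⌉ = 96.

96 bags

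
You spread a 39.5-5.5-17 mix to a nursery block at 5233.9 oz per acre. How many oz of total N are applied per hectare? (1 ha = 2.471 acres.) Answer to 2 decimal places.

5108.52 oz N per hectare

nitrogen per acre = 5233.9 × 39.5% = 2067.39 oz.
Convert to per hectare: 2067.39 × 2.471 = 5108.522 oz.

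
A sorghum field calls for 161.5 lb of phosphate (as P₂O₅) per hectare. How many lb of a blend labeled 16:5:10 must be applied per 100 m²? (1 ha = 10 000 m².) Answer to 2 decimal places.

Product per hectare = 161.5 / 5% = 3230 lb.
Convert to per 100 m²: 3230 × 0.01 = 32.3 lb.

32.30 lb of product per hundred sq m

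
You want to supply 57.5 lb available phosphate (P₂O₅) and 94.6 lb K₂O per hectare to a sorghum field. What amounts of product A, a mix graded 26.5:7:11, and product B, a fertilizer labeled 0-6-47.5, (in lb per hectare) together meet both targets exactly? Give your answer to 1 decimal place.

811.9 lb product A, 11.1 lb product B

With a, b = lb per hectare of product A and product B:
P₂O₅: 0.07·a + 0.06·b = 57.5
K₂O: 0.11·a + 0.475·b = 94.6
Solving simultaneously: a = 811.876, b = 11.1445.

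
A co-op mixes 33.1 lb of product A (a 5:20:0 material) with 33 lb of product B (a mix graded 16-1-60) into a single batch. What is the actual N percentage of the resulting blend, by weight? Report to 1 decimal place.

10.5% N

Total mass = 33.1 + 33 = 66.1 lb.
N mass = 5%×33.1 + 16%×33 = 6.935 lb.
% N = 6.935 / 66.1 = 10.4917%.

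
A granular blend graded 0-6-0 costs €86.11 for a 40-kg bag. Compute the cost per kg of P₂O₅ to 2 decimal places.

P₂O₅ in bag = 40 × 6% = 2.4 kg.
Cost per kg P₂O₅ = €86.11 / 2.4 = €35.8792.

€35.88 per kg P₂O₅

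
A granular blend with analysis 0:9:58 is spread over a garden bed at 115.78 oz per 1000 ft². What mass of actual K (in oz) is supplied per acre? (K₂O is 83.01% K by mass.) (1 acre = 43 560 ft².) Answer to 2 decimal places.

K₂O per 1000 ft² = 115.78 × 58% = 67.1524 oz.
Elemental K = 67.1524 × 0.8301 = 55.7432 oz per 1000 ft².
Convert to per acre: 55.7432 × 43.56 = 2428.174 oz.

2428.17 oz K per acre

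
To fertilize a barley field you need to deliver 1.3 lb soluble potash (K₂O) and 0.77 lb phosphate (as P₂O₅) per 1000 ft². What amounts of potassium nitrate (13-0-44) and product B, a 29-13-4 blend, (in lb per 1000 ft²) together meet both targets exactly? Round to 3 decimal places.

Per-1000 ft² balance (a = potassium nitrate, b = product B):
K₂O: 0.44·a + 0.04·b = 1.3
P₂O₅: 0·a + 0.13·b = 0.77
Solving simultaneously: a = 2.41608, b = 5.92308.

2.416 lb potassium nitrate, 5.923 lb product B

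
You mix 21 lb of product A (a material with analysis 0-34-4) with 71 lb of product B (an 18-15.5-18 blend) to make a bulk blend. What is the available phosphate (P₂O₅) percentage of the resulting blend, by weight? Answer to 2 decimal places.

19.72% P₂O₅

Total mass = 21 + 71 = 92 lb.
P₂O₅ mass = 34%×21 + 15.5%×71 = 18.145 lb.
% P₂O₅ = 18.145 / 92 = 19.7228%.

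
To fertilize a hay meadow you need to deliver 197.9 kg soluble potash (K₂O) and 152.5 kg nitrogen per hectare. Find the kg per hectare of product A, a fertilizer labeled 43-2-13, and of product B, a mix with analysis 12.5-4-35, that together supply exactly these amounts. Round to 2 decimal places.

Let a = kg of product A, b = kg of product B (per hectare).
K₂O: 0.13·a + 0.35·b = 197.9
N: 0.43·a + 0.125·b = 152.5
Solving simultaneously: a = 213.3147, b = 486.197.

213.31 kg product A, 486.20 kg product B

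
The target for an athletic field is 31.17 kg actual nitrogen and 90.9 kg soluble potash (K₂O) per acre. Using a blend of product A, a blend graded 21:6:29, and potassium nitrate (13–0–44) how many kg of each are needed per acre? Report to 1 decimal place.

34.7 kg product A, 183.7 kg potassium nitrate

Per-acre balance (a = product A, b = potassium nitrate):
N: 0.21·a + 0.13·b = 31.17
K₂O: 0.29·a + 0.44·b = 90.9
From row1: a = (31.17 − 0.13·b) / 0.21.
Into row2: 0.29·(31.17 − 0.13·b)/0.21 + 0.44·b = 90.9 → b = 183.724, a = 34.6947.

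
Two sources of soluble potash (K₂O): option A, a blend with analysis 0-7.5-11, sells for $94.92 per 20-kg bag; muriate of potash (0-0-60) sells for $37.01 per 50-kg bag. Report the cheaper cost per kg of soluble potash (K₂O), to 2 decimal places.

option A: K₂O per bag = 20 × 11% = 2.2 kg; cost = 94.92 / 2.2 = $43.1455/kg K₂O.
muriate of potash: K₂O per bag = 50 × 60% = 30 kg; cost = 37.01 / 30 = $1.2337/kg K₂O.
muriate of potash is cheaper.

$1.23 per kg K₂O (muriate of potash)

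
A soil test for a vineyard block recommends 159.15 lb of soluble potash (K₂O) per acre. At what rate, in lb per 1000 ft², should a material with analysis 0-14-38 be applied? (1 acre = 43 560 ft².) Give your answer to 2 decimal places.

9.61 lb of product per thousand sq ft

Product per acre = 159.15 / 38% = 418.816 lb.
Convert to per 1000 ft²: 418.816 × 0.0229568 = 9.61469 lb.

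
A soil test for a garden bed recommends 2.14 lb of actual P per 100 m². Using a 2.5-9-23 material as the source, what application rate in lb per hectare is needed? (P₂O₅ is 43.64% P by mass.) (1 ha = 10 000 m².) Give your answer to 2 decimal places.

5448.62 lb of product per hectare

As P₂O₅: 2.14 / 0.4364 = 4.90376 lb per 100 m².
Product per 100 m² = 4.90376 / 9% = 54.4862 lb.
Convert to per hectare: 54.4862 × 100 = 5448.62002 lb.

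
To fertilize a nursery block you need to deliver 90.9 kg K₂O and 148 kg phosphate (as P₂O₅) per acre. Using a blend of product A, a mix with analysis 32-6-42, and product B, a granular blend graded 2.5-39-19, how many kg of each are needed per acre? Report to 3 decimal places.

Let a = kg of product A, b = kg of product B (per acre).
K₂O: 0.42·a + 0.19·b = 90.9
P₂O₅: 0.06·a + 0.39·b = 148
Eliminate b: (row1) − 0.19/0.39·(row2) → 0.390769·a = 18.7974, so a = 48.1037.
Then b = (148 − 0.06·48.1037) / 0.39 = 372.0866.

48.104 kg product A, 372.087 kg product B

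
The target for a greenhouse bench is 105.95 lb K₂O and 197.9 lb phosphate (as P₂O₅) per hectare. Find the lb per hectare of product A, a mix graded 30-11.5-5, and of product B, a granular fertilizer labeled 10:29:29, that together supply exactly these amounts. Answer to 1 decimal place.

1414.6 lb product A, 121.4 lb product B

With a, b = lb per hectare of product A and product B:
K₂O: 0.05·a + 0.29·b = 105.95
P₂O₅: 0.115·a + 0.29·b = 197.9
From row1: a = (105.95 − 0.29·b) / 0.05.
Into row2: 0.115·(105.95 − 0.29·b)/0.05 + 0.29·b = 197.9 → b = 121.446, a = 1414.62.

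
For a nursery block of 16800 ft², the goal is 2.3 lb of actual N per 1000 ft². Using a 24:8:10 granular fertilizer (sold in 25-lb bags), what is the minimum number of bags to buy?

7 bags

Product per 1000 ft² = 2.3 / 24% = 9.58333 lb.
Total product = 9.58333 × 16800 / 1000 = 161 lb.
Bags = ⌈161 / 25⌉ = 7.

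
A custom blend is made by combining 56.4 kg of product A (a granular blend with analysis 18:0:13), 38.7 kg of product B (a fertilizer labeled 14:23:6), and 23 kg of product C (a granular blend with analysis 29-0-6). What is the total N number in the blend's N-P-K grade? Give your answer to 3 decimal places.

18.831% N

Total mass = 56.4 + 38.7 + 23 = 118.1 kg.
N mass = 18%×56.4 + 14%×38.7 + 29%×23 = 22.24 kg.
% N = 22.24 / 118.1 = 18.831499%.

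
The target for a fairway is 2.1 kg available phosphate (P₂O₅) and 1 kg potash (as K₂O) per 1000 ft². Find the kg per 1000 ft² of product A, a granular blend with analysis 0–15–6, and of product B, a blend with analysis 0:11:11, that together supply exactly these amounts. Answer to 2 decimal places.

Let a = kg of product A, b = kg of product B (per 1000 ft²).
P₂O₅: 0.15·a + 0.11·b = 2.1
K₂O: 0.06·a + 0.11·b = 1
From row1: a = (2.1 − 0.11·b) / 0.15.
Into row2: 0.06·(2.1 − 0.11·b)/0.15 + 0.11·b = 1 → b = 2.42424, a = 12.2222.

12.22 kg product A, 2.42 kg product B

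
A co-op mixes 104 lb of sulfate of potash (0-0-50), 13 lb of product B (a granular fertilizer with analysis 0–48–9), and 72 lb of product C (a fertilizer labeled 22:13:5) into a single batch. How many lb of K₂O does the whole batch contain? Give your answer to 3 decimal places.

K₂O mass = 50%×104 + 9%×13 + 5%×72 = 56.77 lb.

56.770 lb K₂O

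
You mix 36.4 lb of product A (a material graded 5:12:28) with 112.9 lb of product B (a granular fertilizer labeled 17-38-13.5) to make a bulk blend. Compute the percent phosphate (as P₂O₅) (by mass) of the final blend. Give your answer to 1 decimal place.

31.7% P₂O₅

Total mass = 36.4 + 112.9 = 149.3 lb.
P₂O₅ mass = 12%×36.4 + 38%×112.9 = 47.27 lb.
% P₂O₅ = 47.27 / 149.3 = 31.6611%.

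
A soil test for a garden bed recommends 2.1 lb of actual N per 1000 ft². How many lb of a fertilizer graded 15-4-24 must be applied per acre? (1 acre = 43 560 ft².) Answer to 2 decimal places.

Product per 1000 ft² = 2.1 / 15% = 14 lb.
Convert to per acre: 14 × 43.56 = 609.84 lb.

609.84 lb of product per acre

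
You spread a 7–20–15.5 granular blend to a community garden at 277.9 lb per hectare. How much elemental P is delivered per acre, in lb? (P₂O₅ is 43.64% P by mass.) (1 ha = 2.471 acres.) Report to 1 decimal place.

P₂O₅ per hectare = 277.9 × 20% = 55.58 lb.
Elemental P = 55.58 × 0.4364 = 24.2551 lb per hectare.
Convert to per acre: 24.2551 × 0.404694 = 9.81591 lb.

9.8 lb P per acre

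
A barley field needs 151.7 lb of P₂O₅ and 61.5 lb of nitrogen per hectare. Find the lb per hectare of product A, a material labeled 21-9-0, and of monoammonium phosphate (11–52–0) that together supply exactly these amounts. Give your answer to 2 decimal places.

Per-hectare balance (a = product A, b = monoammonium phosphate):
P₂O₅: 0.09·a + 0.52·b = 151.7
N: 0.21·a + 0.11·b = 61.5
From row1: a = (151.7 − 0.52·b) / 0.09.
Into row2: 0.21·(151.7 − 0.52·b)/0.09 + 0.11·b = 61.5 → b = 265.076, a = 154.008.

154.01 lb product A, 265.08 lb monoammonium phosphate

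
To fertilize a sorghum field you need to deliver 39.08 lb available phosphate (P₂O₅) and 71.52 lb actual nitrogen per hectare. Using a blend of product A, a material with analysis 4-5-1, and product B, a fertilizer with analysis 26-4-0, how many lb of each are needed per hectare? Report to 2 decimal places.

640.35 lb product A, 176.56 lb product B

Per-hectare balance (a = product A, b = product B):
P₂O₅: 0.05·a + 0.04·b = 39.08
N: 0.04·a + 0.26·b = 71.52
From row1: a = (39.08 − 0.04·b) / 0.05.
Into row2: 0.04·(39.08 − 0.04·b)/0.05 + 0.26·b = 71.52 → b = 176.561, a = 640.351.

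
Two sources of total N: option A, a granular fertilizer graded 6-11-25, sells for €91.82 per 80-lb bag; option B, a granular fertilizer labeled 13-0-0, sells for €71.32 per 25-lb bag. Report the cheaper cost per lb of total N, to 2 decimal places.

€19.13 per lb N (option A)

option A: N per bag = 80 × 6% = 4.8 lb; cost = 91.82 / 4.8 = €19.1292/lb N.
option B: N per bag = 25 × 13% = 3.25 lb; cost = 71.32 / 3.25 = €21.9446/lb N.
option A is cheaper.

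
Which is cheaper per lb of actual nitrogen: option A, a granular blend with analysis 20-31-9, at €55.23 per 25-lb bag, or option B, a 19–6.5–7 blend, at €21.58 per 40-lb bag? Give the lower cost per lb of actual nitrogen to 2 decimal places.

option A: N per bag = 25 × 20% = 5 lb; cost = 55.23 / 5 = €11.0460/lb N.
option B: N per bag = 40 × 19% = 7.6 lb; cost = 21.58 / 7.6 = €2.8395/lb N.
option B is cheaper.

€2.84 per lb N (option B)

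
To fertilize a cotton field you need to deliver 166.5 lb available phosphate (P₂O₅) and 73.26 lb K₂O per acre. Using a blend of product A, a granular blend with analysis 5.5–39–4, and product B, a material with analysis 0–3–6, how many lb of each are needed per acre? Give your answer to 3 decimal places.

Per-acre balance (a = product A, b = product B):
P₂O₅: 0.39·a + 0.03·b = 166.5
K₂O: 0.04·a + 0.06·b = 73.26
Solving simultaneously: a = 351, b = 987.

351.000 lb product A, 987.000 lb product B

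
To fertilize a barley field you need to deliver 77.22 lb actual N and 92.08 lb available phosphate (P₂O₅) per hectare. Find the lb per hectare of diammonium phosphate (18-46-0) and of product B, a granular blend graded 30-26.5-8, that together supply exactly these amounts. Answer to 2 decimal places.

With a, b = lb per hectare of diammonium phosphate and product B:
N: 0.18·a + 0.3·b = 77.22
P₂O₅: 0.46·a + 0.265·b = 92.08
Eliminate b: (row1) − 0.3/0.265·(row2) → -0.340755·a = -27.0215, so a = 79.299.
Then b = (92.08 − 0.46·79.299) / 0.265 = 209.821.

79.30 lb diammonium phosphate, 209.82 lb product B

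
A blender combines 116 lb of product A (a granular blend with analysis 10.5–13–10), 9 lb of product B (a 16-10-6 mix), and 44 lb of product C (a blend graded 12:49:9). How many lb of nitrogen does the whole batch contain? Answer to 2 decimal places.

N mass = 10.5%×116 + 16%×9 + 12%×44 = 18.9 lb.

18.90 lb N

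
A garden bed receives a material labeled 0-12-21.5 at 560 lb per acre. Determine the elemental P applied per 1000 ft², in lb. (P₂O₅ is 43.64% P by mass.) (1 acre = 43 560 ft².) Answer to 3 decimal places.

P₂O₅ per acre = 560 × 12% = 67.2 lb.
Elemental P = 67.2 × 0.4364 = 29.3261 lb per acre.
Convert to per 1000 ft²: 29.3261 × 0.0229568 = 0.673234 lb.

0.673 lb P per thousand sq ft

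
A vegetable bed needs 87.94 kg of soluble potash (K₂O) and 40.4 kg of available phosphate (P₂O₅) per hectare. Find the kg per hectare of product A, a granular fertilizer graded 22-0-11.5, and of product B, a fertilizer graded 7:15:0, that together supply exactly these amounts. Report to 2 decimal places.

764.70 kg product A, 269.33 kg product B

With a, b = kg per hectare of product A and product B:
K₂O: 0.115·a + 0·b = 87.94
P₂O₅: 0·a + 0.15·b = 40.4
Solving simultaneously: a = 764.696, b = 269.333.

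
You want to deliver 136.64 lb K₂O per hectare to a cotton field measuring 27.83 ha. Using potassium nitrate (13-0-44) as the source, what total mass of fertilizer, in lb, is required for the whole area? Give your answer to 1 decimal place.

Product per hectare = 136.64 / 44% = 310.545 lb.
Total product = 310.545 × 27.83 = 8642.48 lb.

8642.5 lb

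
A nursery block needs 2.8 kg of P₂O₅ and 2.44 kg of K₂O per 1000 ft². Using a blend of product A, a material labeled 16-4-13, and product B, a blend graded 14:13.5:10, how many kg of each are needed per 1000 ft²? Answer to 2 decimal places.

3.65 kg product A, 19.66 kg product B

With a, b = kg per 1000 ft² of product A and product B:
P₂O₅: 0.04·a + 0.135·b = 2.8
K₂O: 0.13·a + 0.1·b = 2.44
Eliminate b: (row1) − 0.135/0.1·(row2) → -0.1355·a = -0.494, so a = 3.64576.
Then b = (2.44 − 0.13·3.64576) / 0.1 = 19.6605.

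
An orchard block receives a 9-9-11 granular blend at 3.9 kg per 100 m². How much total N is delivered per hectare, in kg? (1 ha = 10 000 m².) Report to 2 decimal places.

35.10 kg N per hectare

nitrogen per 100 m² = 3.9 × 9% = 0.351 kg.
Convert to per hectare: 0.351 × 100 = 35.1 kg.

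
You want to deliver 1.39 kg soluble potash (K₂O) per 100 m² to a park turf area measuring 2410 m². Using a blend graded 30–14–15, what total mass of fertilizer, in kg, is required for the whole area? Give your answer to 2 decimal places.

Product per 100 m² = 1.39 / 15% = 9.26667 kg.
Total product = 9.26667 × 2410 / 100 = 223.327 kg.

223.33 kg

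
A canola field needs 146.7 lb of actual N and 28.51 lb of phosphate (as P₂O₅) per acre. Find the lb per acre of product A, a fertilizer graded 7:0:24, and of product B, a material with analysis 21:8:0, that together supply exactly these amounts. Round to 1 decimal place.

Let a = lb of product A, b = lb of product B (per acre).
N: 0.07·a + 0.21·b = 146.7
P₂O₅: 0·a + 0.08·b = 28.51
Solving simultaneously: a = 1026.59, b = 356.375.

1026.6 lb product A, 356.4 lb product B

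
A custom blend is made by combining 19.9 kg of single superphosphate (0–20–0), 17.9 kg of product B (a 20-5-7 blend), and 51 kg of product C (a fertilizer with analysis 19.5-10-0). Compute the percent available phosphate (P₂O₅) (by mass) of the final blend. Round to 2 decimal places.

Total mass = 19.9 + 17.9 + 51 = 88.8 kg.
P₂O₅ mass = 20%×19.9 + 5%×17.9 + 10%×51 = 9.975 kg.
% P₂O₅ = 9.975 / 88.8 = 11.2331%.

11.23% P₂O₅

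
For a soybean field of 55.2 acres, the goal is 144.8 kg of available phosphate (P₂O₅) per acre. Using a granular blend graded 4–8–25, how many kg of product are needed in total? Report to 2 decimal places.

99912.00 kg

Product per acre = 144.8 / 8% = 1810 kg.
Total product = 1810 × 55.2 = 99912 kg.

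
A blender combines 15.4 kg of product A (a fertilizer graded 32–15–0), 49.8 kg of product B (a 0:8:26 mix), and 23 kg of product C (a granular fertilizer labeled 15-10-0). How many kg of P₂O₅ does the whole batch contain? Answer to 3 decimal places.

8.594 kg P₂O₅

P₂O₅ mass = 15%×15.4 + 8%×49.8 + 10%×23 = 8.594 kg.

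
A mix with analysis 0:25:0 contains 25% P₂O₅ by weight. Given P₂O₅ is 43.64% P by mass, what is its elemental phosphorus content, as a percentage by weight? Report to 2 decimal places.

10.91% P

%P = 25 × 0.4364 = 10.91%.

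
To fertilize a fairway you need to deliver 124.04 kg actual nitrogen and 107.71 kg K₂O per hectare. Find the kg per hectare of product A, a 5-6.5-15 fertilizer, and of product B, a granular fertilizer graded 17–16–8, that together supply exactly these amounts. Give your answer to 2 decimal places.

Let a = kg of product A, b = kg of product B (per hectare).
N: 0.05·a + 0.17·b = 124.04
K₂O: 0.15·a + 0.08·b = 107.71
From row1: a = (124.04 − 0.17·b) / 0.05.
Into row2: 0.15·(124.04 − 0.17·b)/0.05 + 0.08·b = 107.71 → b = 614.907, a = 390.116.

390.12 kg product A, 614.91 kg product B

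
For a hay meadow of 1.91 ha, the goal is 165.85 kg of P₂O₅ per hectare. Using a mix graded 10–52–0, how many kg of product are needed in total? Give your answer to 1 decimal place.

Product per hectare = 165.85 / 52% = 318.942 kg.
Total product = 318.942 × 1.91 = 609.18 kg.

609.2 kg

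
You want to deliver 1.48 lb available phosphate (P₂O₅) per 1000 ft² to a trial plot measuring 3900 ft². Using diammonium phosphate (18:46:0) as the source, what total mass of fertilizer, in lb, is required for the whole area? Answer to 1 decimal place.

Product per 1000 ft² = 1.48 / 46% = 3.21739 lb.
Total product = 3.21739 × 3900 / 1000 = 12.5478 lb.

12.5 lb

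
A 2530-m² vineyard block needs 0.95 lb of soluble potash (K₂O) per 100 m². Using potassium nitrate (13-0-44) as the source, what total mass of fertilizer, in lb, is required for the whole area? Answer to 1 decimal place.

Product per 100 m² = 0.95 / 44% = 2.15909 lb.
Total product = 2.15909 × 2530 / 100 = 54.625 lb.

54.6 lb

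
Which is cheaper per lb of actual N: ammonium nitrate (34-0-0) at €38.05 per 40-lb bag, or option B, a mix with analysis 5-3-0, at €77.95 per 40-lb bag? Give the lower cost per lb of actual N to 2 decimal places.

ammonium nitrate: N per bag = 40 × 34% = 13.6 lb; cost = 38.05 / 13.6 = €2.7978/lb N.
option B: N per bag = 40 × 5% = 2 lb; cost = 77.95 / 2 = €38.9750/lb N.
ammonium nitrate is cheaper.

€2.80 per lb N (ammonium nitrate)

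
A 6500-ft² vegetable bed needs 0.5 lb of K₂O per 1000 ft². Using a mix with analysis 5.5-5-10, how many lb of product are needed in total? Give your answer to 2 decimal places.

32.50 lb

Product per 1000 ft² = 0.5 / 10% = 5 lb.
Total product = 5 × 6500 / 1000 = 32.5 lb.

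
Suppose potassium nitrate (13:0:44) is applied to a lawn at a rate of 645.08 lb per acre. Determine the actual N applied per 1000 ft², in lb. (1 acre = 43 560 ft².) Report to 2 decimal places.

1.93 lb N per thousand sq ft

nitrogen per acre = 645.08 × 13% = 83.8604 lb.
Convert to per 1000 ft²: 83.8604 × 0.0229568 = 1.92517 lb.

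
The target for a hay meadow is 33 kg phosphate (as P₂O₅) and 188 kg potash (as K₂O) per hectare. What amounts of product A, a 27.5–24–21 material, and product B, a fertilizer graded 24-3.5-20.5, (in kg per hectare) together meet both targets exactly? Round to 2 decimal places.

Let a = kg of product A, b = kg of product B (per hectare).
P₂O₅: 0.24·a + 0.035·b = 33
K₂O: 0.21·a + 0.205·b = 188
Eliminate a: (row1) − 0.24/0.21·(row2) → -0.199286·b = -181.857, so b = 912.5448.
Back-substitute: a = (33 − 0.035·912.5448) / 0.24 = 4.42055.

4.42 kg product A, 912.54 kg product B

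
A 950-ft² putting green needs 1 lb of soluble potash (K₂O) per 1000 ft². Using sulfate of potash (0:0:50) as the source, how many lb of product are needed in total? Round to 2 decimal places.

Product per 1000 ft² = 1 / 50% = 2 lb.
Total product = 2 × 950 / 1000 = 1.9 lb.

1.90 lb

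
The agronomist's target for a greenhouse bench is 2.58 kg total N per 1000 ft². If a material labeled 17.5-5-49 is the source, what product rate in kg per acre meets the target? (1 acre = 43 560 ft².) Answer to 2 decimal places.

642.20 kg of product per acre

Product per 1000 ft² = 2.58 / 17.5% = 14.7429 kg.
Convert to per acre: 14.7429 × 43.56 = 642.199 kg.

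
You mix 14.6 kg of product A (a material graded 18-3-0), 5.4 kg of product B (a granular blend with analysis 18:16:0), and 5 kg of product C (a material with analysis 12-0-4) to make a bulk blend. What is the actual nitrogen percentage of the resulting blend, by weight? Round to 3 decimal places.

Total mass = 14.6 + 5.4 + 5 = 25 kg.
N mass = 18%×14.6 + 18%×5.4 + 12%×5 = 4.2 kg.
% N = 4.2 / 25 = 16.8%.

16.800% N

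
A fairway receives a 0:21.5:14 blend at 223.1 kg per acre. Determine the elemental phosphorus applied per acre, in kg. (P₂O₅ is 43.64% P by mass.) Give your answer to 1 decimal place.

P₂O₅ per acre = 223.1 × 21.5% = 47.9665 kg.
Elemental P = 47.9665 × 0.4364 = 20.9326 kg per acre.

20.9 kg P per acre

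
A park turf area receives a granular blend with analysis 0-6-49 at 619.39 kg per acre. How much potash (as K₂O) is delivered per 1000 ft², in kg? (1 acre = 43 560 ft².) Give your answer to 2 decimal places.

K₂O per acre = 619.39 × 49% = 303.501 kg.
Convert to per 1000 ft²: 303.501 × 0.0229568 = 6.96743 kg.

6.97 kg K₂O per thousand sq ft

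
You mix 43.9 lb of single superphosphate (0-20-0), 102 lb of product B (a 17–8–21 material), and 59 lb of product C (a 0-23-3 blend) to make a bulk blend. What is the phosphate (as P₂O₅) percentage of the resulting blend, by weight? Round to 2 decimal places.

Total mass = 43.9 + 102 + 59 = 204.9 lb.
P₂O₅ mass = 20%×43.9 + 8%×102 + 23%×59 = 30.51 lb.
% P₂O₅ = 30.51 / 204.9 = 14.8902%.

14.89% P₂O₅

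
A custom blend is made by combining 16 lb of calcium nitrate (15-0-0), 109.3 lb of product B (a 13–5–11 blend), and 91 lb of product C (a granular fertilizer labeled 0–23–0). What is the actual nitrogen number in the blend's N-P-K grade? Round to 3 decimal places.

Total mass = 16 + 109.3 + 91 = 216.3 lb.
N mass = 15%×16 + 13%×109.3 + 0%×91 = 16.609 lb.
% N = 16.609 / 216.3 = 7.67869%.

7.679% N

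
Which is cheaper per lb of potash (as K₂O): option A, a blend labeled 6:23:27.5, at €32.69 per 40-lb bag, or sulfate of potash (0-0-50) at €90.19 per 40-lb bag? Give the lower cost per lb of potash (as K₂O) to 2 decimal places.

€2.97 per lb K₂O (option A)

option A: K₂O per bag = 40 × 27.5% = 11 lb; cost = 32.69 / 11 = €2.9718/lb K₂O.
sulfate of potash: K₂O per bag = 40 × 50% = 20 lb; cost = 90.19 / 20 = €4.5095/lb K₂O.
option A is cheaper.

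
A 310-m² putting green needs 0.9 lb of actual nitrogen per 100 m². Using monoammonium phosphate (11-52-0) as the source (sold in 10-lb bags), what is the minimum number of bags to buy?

3 bags

Product per 100 m² = 0.9 / 11% = 8.18182 lb.
Total product = 8.18182 × 310 / 100 = 25.3636 lb.
Bags = ⌈25.3636 / 10⌉ = 3.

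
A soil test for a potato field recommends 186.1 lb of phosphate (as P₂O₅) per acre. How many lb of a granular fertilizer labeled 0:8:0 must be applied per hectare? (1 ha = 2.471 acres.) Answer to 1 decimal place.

Product per acre = 186.1 / 8% = 2326.25 lb.
Convert to per hectare: 2326.25 × 2.471 = 5748.16 lb.

5748.2 lb of product per hectare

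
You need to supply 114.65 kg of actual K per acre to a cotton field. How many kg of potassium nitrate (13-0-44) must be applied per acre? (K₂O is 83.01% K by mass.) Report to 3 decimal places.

313.900 kg of product per acre

As K₂O: 114.65 / 0.8301 = 138.116 kg per acre.
Product per acre = 138.116 / 44% = 313.8997 kg.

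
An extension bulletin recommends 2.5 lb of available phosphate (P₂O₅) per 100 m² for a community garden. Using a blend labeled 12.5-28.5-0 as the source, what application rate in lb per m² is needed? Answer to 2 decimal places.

Product per 100 m² = 2.5 / 28.5% = 8.77193 lb.
Convert to per m²: 8.77193 × 0.01 = 0.0877193 lb.

0.09 lb of product per sq m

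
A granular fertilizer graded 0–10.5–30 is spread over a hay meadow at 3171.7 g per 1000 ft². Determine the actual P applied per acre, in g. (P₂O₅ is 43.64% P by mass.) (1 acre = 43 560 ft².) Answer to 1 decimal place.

P₂O₅ per 1000 ft² = 3171.7 × 10.5% = 333.029 g.
Elemental P = 333.029 × 0.4364 = 145.334 g per 1000 ft².
Convert to per acre: 145.334 × 43.56 = 6330.73 g.

6330.7 g P per acre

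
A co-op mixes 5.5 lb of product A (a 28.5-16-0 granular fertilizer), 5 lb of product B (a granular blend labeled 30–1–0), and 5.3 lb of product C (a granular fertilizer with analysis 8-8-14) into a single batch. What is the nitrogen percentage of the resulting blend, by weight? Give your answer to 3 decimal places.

Total mass = 5.5 + 5 + 5.3 = 15.8 lb.
N mass = 28.5%×5.5 + 30%×5 + 8%×5.3 = 3.4915 lb.
% N = 3.4915 / 15.8 = 22.0981%.

22.098% N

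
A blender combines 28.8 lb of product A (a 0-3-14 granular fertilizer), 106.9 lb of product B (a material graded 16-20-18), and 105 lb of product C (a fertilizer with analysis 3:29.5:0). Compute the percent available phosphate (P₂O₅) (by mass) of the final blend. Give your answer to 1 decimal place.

22.1% P₂O₅

Total mass = 28.8 + 106.9 + 105 = 240.7 lb.
P₂O₅ mass = 3%×28.8 + 20%×106.9 + 29.5%×105 = 53.219 lb.
% P₂O₅ = 53.219 / 240.7 = 22.1101%.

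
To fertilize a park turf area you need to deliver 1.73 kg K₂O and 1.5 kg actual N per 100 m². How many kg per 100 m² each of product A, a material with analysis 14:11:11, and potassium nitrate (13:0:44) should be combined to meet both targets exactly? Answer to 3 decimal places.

9.199 kg product A, 1.632 kg potassium nitrate

Per-100 m² balance (a = product A, b = potassium nitrate):
K₂O: 0.11·a + 0.44·b = 1.73
N: 0.14·a + 0.13·b = 1.5
Eliminate b: (row1) − 0.44/0.13·(row2) → -0.363846·a = -3.34692, so a = 9.19873.
Then b = (1.5 − 0.14·9.19873) / 0.13 = 1.63214.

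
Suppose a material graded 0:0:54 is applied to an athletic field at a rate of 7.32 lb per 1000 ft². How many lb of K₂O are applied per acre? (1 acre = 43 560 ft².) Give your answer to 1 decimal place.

K₂O per 1000 ft² = 7.32 × 54% = 3.9528 lb.
Convert to per acre: 3.9528 × 43.56 = 172.184 lb.

172.2 lb K₂O per acre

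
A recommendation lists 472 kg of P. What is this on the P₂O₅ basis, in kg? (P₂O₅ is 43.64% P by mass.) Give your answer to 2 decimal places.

1081.58 kg P₂O₅

P₂O₅ = 472 / 0.4364 = 1081.577 kg.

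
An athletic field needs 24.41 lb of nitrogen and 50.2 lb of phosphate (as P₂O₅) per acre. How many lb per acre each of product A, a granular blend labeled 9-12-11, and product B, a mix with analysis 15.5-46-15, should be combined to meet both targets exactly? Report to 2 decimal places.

151.21 lb product A, 69.68 lb product B

With a, b = lb per acre of product A and product B:
N: 0.09·a + 0.155·b = 24.41
P₂O₅: 0.12·a + 0.46·b = 50.2
Eliminate a: (row1) − 0.09/0.12·(row2) → -0.19·b = -13.24, so b = 69.6842.
Back-substitute: a = (24.41 − 0.155·69.6842) / 0.09 = 151.211.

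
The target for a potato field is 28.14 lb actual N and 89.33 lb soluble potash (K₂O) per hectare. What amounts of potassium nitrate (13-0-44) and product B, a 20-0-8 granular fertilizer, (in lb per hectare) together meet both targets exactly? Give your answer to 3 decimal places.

201.222 lb potassium nitrate, 9.906 lb product B

Per-hectare balance (a = potassium nitrate, b = product B):
N: 0.13·a + 0.2·b = 28.14
K₂O: 0.44·a + 0.08·b = 89.33
Eliminate a: (row1) − 0.13/0.44·(row2) → 0.176364·b = 1.74705, so b = 9.90593.
Back-substitute: a = (28.14 − 0.2·9.90593) / 0.13 = 201.2216.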